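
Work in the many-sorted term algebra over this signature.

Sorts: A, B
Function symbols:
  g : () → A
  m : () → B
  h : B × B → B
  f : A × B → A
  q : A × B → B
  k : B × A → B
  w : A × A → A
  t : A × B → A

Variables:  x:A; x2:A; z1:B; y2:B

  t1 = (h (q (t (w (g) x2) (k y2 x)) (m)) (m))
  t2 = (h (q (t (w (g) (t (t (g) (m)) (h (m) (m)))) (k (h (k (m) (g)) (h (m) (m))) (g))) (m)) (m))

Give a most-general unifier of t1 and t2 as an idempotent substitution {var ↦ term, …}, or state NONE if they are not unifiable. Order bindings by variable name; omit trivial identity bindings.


{x ↦ (g), x2 ↦ (t (t (g) (m)) (h (m) (m))), y2 ↦ (h (k (m) (g)) (h (m) (m)))}


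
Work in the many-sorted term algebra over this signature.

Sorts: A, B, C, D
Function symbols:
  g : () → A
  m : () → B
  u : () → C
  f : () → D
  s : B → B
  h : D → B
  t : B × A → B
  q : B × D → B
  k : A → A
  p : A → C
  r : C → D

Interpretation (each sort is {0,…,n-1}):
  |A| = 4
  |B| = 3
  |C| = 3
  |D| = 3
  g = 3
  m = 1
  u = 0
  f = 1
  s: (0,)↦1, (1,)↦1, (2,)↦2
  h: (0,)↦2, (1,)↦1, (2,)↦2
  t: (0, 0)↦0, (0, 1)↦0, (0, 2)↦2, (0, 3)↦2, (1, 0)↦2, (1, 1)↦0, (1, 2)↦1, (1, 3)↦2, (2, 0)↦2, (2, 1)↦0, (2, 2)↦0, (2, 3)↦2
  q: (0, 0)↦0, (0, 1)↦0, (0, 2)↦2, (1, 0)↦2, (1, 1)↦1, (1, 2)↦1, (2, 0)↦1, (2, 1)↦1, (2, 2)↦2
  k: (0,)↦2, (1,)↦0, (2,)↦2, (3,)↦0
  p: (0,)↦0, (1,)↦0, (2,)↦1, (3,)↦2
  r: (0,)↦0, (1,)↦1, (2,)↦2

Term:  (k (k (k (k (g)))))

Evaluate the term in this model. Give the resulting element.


value = 2

  g = 3
  (k (g)) = k(3,) = 0
  (k (k (g))) = k(0,) = 2
  (k (k (k (g)))) = k(2,) = 2
  (k (k (k (k (g))))) = k(2,) = 2


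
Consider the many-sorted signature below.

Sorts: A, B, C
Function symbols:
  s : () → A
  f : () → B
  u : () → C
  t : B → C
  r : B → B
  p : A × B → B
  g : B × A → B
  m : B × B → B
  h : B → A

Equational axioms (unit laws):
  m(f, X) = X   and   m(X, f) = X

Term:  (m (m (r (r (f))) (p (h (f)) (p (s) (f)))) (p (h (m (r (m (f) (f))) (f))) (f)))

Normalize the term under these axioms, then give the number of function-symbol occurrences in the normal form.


1. (m (m (r (r (f))) (p (h (f)) (p (s) (f)))) (p (h (m (r (m (f) (f))) (f))) (f)))  →  (m (m (r (r (f))) (p (h (f)) (p (s) (f)))) (p (h (r (m (f) (f)))) (f)))
2. (m (m (r (r (f))) (p (h (f)) (p (s) (f)))) (p (h (r (m (f) (f)))) (f)))  →  (m (m (r (r (f))) (p (h (f)) (p (s) (f)))) (p (h (r (f))) (f)))
normal form: (m (m (r (r (f))) (p (h (f)) (p (s) (f)))) (p (h (r (f))) (f)))

size = 16


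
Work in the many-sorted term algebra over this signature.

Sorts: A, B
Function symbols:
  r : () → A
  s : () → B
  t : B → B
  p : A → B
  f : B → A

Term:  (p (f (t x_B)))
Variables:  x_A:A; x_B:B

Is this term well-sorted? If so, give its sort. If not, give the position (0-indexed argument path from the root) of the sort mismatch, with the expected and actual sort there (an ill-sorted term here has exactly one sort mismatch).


well-sorted; sort = B

      x_B : B
    (t x_B) : B
  (f (t x_B)) : A
(p (f (t x_B))) : B


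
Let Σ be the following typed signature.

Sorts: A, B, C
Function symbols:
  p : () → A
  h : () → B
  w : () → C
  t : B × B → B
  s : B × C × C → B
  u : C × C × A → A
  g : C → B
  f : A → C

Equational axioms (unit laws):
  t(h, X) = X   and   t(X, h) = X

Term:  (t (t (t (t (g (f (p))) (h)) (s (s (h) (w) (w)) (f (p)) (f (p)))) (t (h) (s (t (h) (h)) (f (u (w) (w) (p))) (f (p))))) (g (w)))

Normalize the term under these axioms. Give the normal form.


normal form = (t (t (t (g (f (p))) (s (s (h) (w) (w)) (f (p)) (f (p)))) (s (h) (f (u (w) (w) (p))) (f (p)))) (g (w)))

1. (t (t (t (t (g (f (p))) (h)) (s (s (h) (w) (w)) (f (p)) (f (p)))) (t (h) (s (t (h) (h)) (f (u (w) (w) (p))) (f (p))))) (g (w)))  →  (t (t (t (g (f (p))) (s (s (h) (w) (w)) (f (p)) (f (p)))) (t (h) (s (t (h) (h)) (f (u (w) (w) (p))) (f (p))))) (g (w)))
2. (t (t (t (g (f (p))) (s (s (h) (w) (w)) (f (p)) (f (p)))) (t (h) (s (t (h) (h)) (f (u (w) (w) (p))) (f (p))))) (g (w)))  →  (t (t (t (g (f (p))) (s (s (h) (w) (w)) (f (p)) (f (p)))) (s (t (h) (h)) (f (u (w) (w) (p))) (f (p)))) (g (w)))
3. (t (t (t (g (f (p))) (s (s (h) (w) (w)) (f (p)) (f (p)))) (s (t (h) (h)) (f (u (w) (w) (p))) (f (p)))) (g (w)))  →  (t (t (t (g (f (p))) (s (s (h) (w) (w)) (f (p)) (f (p)))) (s (h) (f (u (w) (w) (p))) (f (p)))) (g (w)))


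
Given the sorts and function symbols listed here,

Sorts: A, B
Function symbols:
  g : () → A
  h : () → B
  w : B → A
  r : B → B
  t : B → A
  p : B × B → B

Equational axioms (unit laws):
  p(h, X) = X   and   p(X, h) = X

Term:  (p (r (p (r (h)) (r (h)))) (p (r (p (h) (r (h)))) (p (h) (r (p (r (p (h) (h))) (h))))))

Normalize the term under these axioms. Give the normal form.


normal form = (p (r (p (r (h)) (r (h)))) (p (r (r (h))) (r (r (h)))))

1. (p (r (p (r (h)) (r (h)))) (p (r (p (h) (r (h)))) (p (h) (r (p (r (p (h) (h))) (h))))))  →  (p (r (p (r (h)) (r (h)))) (p (r (r (h))) (p (h) (r (p (r (p (h) (h))) (h))))))
2. (p (r (p (r (h)) (r (h)))) (p (r (r (h))) (p (h) (r (p (r (p (h) (h))) (h))))))  →  (p (r (p (r (h)) (r (h)))) (p (r (r (h))) (r (p (r (p (h) (h))) (h)))))
3. (p (r (p (r (h)) (r (h)))) (p (r (r (h))) (r (p (r (p (h) (h))) (h)))))  →  (p (r (p (r (h)) (r (h)))) (p (r (r (h))) (r (r (p (h) (h))))))
4. (p (r (p (r (h)) (r (h)))) (p (r (r (h))) (r (r (p (h) (h))))))  →  (p (r (p (r (h)) (r (h)))) (p (r (r (h))) (r (r (h)))))


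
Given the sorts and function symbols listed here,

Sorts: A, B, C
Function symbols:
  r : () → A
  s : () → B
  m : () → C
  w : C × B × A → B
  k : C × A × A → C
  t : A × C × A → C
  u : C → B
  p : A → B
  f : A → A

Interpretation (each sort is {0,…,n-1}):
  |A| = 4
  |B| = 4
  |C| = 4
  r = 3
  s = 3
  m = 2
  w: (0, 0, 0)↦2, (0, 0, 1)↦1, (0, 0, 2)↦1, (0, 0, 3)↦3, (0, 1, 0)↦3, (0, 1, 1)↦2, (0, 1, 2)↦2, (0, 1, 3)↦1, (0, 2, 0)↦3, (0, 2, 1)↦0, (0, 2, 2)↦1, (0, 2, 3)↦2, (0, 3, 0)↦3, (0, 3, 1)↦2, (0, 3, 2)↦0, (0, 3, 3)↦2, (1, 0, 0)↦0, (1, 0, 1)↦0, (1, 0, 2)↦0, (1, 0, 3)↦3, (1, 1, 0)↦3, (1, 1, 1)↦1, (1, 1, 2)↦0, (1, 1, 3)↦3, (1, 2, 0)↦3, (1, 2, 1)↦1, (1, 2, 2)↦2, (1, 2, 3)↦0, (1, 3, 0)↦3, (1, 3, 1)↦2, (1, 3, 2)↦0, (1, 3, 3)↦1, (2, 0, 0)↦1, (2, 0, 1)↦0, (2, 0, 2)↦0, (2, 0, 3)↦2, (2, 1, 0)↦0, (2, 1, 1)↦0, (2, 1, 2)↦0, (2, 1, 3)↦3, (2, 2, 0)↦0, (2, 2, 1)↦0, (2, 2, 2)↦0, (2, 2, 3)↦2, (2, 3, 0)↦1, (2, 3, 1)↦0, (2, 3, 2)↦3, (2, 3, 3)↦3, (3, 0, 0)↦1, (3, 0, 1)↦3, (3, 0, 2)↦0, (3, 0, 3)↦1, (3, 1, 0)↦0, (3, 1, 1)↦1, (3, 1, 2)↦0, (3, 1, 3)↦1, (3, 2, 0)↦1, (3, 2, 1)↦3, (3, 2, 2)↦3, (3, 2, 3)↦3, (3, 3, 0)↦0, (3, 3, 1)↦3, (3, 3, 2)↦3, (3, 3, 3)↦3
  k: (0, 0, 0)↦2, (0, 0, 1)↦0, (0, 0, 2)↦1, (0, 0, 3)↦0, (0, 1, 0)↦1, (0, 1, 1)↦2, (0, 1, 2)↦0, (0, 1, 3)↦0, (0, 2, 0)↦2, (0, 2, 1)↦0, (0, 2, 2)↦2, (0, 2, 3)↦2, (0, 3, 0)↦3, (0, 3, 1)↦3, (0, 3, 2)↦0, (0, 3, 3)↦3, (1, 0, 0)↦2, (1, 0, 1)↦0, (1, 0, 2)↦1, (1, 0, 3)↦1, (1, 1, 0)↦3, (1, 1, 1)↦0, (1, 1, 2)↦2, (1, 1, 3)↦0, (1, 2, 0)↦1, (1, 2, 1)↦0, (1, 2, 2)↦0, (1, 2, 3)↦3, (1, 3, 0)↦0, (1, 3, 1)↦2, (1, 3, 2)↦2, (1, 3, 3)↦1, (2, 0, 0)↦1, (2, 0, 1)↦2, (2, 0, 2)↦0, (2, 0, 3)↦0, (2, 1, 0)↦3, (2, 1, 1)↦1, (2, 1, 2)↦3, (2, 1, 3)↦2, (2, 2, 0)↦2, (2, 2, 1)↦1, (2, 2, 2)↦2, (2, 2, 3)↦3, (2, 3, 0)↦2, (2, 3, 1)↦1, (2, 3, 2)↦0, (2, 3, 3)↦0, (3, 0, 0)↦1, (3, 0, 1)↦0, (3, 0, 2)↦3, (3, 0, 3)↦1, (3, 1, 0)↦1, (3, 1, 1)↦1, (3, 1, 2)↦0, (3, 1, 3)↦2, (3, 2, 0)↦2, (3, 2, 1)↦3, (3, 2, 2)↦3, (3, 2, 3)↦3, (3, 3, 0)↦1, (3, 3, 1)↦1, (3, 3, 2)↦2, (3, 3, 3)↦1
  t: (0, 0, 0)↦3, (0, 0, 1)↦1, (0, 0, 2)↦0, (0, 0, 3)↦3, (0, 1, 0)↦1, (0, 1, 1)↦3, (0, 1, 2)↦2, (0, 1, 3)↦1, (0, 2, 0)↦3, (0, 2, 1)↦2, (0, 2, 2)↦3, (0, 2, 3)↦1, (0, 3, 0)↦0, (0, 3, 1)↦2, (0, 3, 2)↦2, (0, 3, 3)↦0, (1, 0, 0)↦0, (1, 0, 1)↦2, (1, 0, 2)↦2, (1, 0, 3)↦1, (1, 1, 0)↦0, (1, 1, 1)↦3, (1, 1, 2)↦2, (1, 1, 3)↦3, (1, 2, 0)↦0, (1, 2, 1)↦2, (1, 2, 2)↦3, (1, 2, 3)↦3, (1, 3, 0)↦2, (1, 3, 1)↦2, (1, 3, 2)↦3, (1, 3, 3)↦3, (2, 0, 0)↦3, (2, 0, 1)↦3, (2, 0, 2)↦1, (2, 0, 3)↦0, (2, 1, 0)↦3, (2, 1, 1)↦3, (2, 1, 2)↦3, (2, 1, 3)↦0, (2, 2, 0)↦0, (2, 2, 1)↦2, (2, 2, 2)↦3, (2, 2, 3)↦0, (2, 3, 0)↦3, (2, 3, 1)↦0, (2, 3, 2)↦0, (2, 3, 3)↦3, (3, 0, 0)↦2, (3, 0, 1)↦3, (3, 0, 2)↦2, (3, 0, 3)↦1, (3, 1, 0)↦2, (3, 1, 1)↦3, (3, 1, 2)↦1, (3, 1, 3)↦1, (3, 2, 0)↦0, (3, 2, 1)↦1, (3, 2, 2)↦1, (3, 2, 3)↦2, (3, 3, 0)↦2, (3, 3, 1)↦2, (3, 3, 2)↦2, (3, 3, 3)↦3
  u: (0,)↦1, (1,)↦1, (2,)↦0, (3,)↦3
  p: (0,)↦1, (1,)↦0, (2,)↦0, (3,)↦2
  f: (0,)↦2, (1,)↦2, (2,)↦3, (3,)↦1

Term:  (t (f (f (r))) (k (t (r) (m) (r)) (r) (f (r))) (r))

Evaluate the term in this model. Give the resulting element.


  r = 3
  (f (r)) = f(3,) = 1
  (f (f (r))) = f(1,) = 2
  r = 3
  m = 2
  r = 3
  (t (r) (m) (r)) = t(3, 2, 3) = 2
  r = 3
  r = 3
  (f (r)) = f(3,) = 1
  (k (t (r) (m) (r)) (r) (f (r))) = k(2, 3, 1) = 1
  r = 3
  (t (f (f (r))) (k (t (r) (m) (r)) (r) (f (r))) (r)) = t(2, 1, 3) = 0

value = 0


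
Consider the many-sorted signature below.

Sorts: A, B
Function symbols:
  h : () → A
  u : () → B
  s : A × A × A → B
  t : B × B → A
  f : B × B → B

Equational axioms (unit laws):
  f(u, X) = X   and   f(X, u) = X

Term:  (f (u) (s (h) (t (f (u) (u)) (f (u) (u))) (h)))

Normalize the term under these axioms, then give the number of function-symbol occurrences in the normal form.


1. (f (u) (s (h) (t (f (u) (u)) (f (u) (u))) (h)))  →  (s (h) (t (f (u) (u)) (f (u) (u))) (h))
2. (s (h) (t (f (u) (u)) (f (u) (u))) (h))  →  (s (h) (t (u) (f (u) (u))) (h))
3. (s (h) (t (u) (f (u) (u))) (h))  →  (s (h) (t (u) (u)) (h))
normal form: (s (h) (t (u) (u)) (h))

size = 6


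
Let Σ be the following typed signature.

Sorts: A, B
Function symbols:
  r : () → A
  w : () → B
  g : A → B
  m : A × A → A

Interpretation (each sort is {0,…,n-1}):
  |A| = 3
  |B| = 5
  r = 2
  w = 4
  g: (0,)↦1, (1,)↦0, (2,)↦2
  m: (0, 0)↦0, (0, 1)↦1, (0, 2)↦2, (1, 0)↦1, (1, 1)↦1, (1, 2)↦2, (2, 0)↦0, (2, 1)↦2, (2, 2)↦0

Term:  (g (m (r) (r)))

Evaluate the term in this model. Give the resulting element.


value = 1

  r = 2
  r = 2
  (m (r) (r)) = m(2, 2) = 0
  (g (m (r) (r))) = g(0,) = 1


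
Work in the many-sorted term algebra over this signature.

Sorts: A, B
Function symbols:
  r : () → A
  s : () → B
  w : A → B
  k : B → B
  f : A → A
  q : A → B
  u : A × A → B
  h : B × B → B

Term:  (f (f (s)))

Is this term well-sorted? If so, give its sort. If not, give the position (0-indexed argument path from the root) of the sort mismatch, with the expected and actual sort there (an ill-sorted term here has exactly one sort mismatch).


    (s) : B
  (f (s)) : ✗ arg 0 at [0, 0] has sort B, expected A

ill-sorted at position [0, 0]: expected A, got B


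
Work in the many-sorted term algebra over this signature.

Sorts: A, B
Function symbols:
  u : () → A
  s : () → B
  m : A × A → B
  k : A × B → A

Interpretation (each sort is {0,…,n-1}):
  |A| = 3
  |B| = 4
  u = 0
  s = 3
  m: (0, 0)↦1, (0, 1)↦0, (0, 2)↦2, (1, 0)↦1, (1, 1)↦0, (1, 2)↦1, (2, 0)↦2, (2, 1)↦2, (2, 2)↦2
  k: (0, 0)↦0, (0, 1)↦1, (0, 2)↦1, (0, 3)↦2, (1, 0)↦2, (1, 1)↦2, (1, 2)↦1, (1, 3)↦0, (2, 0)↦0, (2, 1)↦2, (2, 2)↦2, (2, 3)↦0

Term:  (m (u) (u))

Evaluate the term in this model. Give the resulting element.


value = 1

  u = 0
  u = 0
  (m (u) (u)) = m(0, 0) = 1


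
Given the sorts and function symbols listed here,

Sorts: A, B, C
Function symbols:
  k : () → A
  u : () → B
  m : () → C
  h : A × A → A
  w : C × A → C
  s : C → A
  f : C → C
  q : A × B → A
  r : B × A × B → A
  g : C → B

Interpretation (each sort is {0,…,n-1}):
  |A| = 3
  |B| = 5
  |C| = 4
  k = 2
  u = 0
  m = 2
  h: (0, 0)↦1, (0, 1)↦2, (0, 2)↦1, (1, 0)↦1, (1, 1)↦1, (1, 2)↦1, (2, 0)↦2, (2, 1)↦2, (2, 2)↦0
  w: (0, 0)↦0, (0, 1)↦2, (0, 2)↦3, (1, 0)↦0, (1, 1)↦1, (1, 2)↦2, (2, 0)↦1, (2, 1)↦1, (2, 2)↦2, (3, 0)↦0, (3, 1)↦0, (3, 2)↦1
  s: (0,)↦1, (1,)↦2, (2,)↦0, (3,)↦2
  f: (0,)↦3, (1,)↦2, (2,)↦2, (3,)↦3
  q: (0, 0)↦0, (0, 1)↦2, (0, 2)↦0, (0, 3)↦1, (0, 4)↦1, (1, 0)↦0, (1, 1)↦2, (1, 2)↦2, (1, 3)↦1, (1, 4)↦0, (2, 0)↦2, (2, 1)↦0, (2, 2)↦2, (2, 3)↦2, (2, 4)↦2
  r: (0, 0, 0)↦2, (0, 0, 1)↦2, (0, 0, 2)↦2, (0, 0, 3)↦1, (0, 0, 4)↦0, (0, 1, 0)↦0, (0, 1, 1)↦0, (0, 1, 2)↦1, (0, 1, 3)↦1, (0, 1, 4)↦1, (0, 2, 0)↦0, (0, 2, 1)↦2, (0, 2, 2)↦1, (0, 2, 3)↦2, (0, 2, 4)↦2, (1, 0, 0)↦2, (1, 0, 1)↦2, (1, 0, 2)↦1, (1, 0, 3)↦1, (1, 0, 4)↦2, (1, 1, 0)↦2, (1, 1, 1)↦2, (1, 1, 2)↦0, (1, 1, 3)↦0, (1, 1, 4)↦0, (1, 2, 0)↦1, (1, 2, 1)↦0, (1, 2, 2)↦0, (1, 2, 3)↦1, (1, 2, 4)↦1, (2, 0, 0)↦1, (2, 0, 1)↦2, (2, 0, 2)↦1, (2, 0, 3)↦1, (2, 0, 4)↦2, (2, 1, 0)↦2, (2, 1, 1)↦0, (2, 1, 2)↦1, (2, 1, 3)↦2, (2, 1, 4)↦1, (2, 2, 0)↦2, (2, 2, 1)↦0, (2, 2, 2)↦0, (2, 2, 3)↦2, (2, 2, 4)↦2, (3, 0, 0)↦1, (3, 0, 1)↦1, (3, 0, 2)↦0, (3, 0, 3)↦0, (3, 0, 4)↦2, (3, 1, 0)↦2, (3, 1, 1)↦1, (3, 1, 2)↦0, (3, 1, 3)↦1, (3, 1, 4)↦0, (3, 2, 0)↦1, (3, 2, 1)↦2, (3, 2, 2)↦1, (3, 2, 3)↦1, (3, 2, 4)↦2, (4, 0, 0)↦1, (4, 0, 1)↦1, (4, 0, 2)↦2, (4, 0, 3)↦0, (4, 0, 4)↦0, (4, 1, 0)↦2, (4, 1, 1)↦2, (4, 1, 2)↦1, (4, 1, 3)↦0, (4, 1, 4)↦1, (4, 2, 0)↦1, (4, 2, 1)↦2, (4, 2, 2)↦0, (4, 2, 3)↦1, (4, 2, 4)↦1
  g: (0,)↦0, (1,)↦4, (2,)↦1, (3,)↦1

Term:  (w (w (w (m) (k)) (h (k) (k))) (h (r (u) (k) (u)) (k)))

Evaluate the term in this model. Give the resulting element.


value = 1

  m = 2
  k = 2
  (w (m) (k)) = w(2, 2) = 2
  k = 2
  k = 2
  (h (k) (k)) = h(2, 2) = 0
  (w (w (m) (k)) (h (k) (k))) = w(2, 0) = 1
  u = 0
  k = 2
  u = 0
  (r (u) (k) (u)) = r(0, 2, 0) = 0
  k = 2
  (h (r (u) (k) (u)) (k)) = h(0, 2) = 1
  (w (w (w (m) (k)) (h (k) (k))) (h (r (u) (k) (u)) (k))) = w(1, 1) = 1


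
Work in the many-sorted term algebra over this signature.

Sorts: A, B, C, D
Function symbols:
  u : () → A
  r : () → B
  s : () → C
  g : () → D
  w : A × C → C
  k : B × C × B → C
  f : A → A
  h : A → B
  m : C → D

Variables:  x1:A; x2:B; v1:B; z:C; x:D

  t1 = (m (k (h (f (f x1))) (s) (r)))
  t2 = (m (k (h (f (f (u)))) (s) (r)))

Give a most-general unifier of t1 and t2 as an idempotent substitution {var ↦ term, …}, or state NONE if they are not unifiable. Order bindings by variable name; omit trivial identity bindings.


{x1 ↦ (u)}


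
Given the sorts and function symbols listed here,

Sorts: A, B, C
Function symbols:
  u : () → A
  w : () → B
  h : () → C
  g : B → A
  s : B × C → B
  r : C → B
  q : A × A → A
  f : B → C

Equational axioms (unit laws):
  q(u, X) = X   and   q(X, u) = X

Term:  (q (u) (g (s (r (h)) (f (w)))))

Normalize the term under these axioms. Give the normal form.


1. (q (u) (g (s (r (h)) (f (w)))))  →  (g (s (r (h)) (f (w))))

normal form = (g (s (r (h)) (f (w))))


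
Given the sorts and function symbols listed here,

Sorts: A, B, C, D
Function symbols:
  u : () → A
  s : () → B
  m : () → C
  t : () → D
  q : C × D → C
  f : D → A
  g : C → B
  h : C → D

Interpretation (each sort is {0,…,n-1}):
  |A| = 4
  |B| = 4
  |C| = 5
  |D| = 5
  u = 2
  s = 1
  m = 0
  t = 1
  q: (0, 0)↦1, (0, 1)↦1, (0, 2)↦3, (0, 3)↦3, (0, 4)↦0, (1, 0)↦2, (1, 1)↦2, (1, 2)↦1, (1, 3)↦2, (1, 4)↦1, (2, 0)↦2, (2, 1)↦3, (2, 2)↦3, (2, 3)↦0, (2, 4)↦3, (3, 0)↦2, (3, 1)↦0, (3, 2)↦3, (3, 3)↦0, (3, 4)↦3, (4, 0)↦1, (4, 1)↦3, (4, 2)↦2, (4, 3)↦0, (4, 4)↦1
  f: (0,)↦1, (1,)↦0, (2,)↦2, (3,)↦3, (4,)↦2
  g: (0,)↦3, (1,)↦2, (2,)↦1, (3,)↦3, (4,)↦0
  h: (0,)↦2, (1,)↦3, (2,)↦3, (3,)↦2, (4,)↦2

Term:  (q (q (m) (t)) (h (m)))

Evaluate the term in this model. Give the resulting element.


  m = 0
  t = 1
  (q (m) (t)) = q(0, 1) = 1
  m = 0
  (h (m)) = h(0,) = 2
  (q (q (m) (t)) (h (m))) = q(1, 2) = 1

value = 1


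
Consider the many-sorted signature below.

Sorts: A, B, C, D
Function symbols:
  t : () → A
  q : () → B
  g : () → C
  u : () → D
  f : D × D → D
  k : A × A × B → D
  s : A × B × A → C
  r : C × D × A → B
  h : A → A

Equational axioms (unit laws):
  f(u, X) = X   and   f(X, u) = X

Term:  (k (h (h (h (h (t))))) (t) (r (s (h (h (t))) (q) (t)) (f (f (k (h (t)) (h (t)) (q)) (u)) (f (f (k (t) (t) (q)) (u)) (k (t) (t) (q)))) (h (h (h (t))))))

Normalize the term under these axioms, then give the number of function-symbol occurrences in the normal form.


size = 34

1. (k (h (h (h (h (t))))) (t) (r (s (h (h (t))) (q) (t)) (f (f (k (h (t)) (h (t)) (q)) (u)) (f (f (k (t) (t) (q)) (u)) (k (t) (t) (q)))) (h (h (h (t))))))  →  (k (h (h (h (h (t))))) (t) (r (s (h (h (t))) (q) (t)) (f (k (h (t)) (h (t)) (q)) (f (f (k (t) (t) (q)) (u)) (k (t) (t) (q)))) (h (h (h (t))))))
2. (k (h (h (h (h (t))))) (t) (r (s (h (h (t))) (q) (t)) (f (k (h (t)) (h (t)) (q)) (f (f (k (t) (t) (q)) (u)) (k (t) (t) (q)))) (h (h (h (t))))))  →  (k (h (h (h (h (t))))) (t) (r (s (h (h (t))) (q) (t)) (f (k (h (t)) (h (t)) (q)) (f (k (t) (t) (q)) (k (t) (t) (q)))) (h (h (h (t))))))
normal form: (k (h (h (h (h (t))))) (t) (r (s (h (h (t))) (q) (t)) (f (k (h (t)) (h (t)) (q)) (f (k (t) (t) (q)) (k (t) (t) (q)))) (h (h (h (t))))))


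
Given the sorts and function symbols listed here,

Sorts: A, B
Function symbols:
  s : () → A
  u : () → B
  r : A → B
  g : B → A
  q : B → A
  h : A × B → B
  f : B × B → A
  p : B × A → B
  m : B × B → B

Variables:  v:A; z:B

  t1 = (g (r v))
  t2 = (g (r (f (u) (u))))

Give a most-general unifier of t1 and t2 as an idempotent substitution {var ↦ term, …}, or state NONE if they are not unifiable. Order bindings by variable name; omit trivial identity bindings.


{v ↦ (f (u) (u))}


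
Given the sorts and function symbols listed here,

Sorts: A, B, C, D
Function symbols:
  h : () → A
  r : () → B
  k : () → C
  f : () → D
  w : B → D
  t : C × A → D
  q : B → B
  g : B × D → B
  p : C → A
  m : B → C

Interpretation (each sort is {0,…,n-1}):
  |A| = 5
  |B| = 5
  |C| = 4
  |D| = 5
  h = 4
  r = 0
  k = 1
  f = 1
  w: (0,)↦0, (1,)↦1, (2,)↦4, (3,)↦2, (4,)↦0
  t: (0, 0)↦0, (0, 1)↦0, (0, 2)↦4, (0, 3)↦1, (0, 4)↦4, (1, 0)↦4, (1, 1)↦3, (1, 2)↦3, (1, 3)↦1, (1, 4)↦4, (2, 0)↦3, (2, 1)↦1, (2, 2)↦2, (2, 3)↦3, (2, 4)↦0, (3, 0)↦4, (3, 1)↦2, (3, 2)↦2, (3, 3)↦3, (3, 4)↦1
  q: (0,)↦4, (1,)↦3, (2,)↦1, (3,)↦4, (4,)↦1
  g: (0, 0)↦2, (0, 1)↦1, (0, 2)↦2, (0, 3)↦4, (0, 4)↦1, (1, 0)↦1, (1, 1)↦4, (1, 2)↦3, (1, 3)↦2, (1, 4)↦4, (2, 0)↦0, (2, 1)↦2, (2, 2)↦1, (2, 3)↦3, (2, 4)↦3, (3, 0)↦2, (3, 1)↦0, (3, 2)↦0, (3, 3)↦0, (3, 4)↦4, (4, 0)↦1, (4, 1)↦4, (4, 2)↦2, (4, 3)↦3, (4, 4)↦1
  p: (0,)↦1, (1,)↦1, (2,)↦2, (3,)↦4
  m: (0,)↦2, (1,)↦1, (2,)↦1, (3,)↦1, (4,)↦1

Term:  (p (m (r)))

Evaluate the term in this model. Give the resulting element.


value = 2

  r = 0
  (m (r)) = m(0,) = 2
  (p (m (r))) = p(2,) = 2


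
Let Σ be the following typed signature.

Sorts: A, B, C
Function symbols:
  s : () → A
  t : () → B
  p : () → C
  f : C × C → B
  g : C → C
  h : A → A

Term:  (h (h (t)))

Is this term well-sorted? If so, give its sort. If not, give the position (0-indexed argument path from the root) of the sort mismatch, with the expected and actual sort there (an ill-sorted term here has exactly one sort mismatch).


    (t) : B
  (h (t)) : ✗ arg 0 at [0, 0] has sort B, expected A

ill-sorted at position [0, 0]: expected A, got B


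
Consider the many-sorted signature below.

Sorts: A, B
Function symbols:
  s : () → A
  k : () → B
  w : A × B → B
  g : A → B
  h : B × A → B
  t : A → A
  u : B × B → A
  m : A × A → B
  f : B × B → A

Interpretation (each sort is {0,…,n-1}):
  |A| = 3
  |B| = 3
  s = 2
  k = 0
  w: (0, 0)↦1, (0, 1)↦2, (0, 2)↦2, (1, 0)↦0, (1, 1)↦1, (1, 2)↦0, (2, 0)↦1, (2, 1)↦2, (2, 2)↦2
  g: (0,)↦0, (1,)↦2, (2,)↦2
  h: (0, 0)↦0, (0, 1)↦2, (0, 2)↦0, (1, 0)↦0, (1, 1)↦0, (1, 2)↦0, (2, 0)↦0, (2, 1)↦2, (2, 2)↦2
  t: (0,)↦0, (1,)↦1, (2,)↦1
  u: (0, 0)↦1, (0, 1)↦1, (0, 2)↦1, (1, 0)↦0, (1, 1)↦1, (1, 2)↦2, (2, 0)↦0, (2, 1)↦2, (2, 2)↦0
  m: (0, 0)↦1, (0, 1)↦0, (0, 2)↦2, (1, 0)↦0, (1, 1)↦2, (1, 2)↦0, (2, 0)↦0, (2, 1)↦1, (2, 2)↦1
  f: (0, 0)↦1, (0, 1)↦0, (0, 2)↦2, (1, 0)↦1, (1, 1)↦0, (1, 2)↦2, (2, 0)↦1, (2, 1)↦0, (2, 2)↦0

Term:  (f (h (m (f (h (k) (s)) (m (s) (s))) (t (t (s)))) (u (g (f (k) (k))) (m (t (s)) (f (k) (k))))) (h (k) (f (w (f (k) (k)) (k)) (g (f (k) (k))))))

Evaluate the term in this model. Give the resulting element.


value = 1

  k = 0
  s = 2
  (h (k) (s)) = h(0, 2) = 0
  s = 2
  s = 2
  (m (s) (s)) = m(2, 2) = 1
  (f (h (k) (s)) (m (s) (s))) = f(0, 1) = 0
  s = 2
  (t (s)) = t(2,) = 1
  (t (t (s))) = t(1,) = 1
  (m (f (h (k) (s)) (m (s) (s))) (t (t (s)))) = m(0, 1) = 0
  k = 0
  k = 0
  (f (k) (k)) = f(0, 0) = 1
  (g (f (k) (k))) = g(1,) = 2
  s = 2
  (t (s)) = t(2,) = 1
  k = 0
  k = 0
  (f (k) (k)) = f(0, 0) = 1
  (m (t (s)) (f (k) (k))) = m(1, 1) = 2
  (u (g (f (k) (k))) (m (t (s)) (f (k) (k)))) = u(2, 2) = 0
  (h (m (f (h (k) (s)) (m (s) (s))) (t (t (s)))) (u (g (f (k) (k))) (m (t (s)) (f (k) (k))))) = h(0, 0) = 0
  k = 0
  k = 0
  k = 0
  (f (k) (k)) = f(0, 0) = 1
  k = 0
  (w (f (k) (k)) (k)) = w(1, 0) = 0
  k = 0
  k = 0
  (f (k) (k)) = f(0, 0) = 1
  (g (f (k) (k))) = g(1,) = 2
  (f (w (f (k) (k)) (k)) (g (f (k) (k)))) = f(0, 2) = 2
  (h (k) (f (w (f (k) (k)) (k)) (g (f (k) (k))))) = h(0, 2) = 0
  (f (h (m (f (h (k) (s)) (m (s) (s))) (t (t (s)))) (u (g (f (k) (k))) (m (t (s)) (f (k) (k))))) (h (k) (f (w (f (k) (k)) (k)) (g (f (k) (k)))))) = f(0, 0) = 1


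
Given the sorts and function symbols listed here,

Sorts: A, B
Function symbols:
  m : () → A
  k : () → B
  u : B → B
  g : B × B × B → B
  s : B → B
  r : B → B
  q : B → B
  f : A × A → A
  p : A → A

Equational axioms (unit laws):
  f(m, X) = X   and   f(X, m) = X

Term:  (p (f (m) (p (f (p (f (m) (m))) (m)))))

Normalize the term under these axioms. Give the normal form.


normal form = (p (p (p (m))))

1. (p (f (m) (p (f (p (f (m) (m))) (m)))))  →  (p (p (f (p (f (m) (m))) (m))))
2. (p (p (f (p (f (m) (m))) (m))))  →  (p (p (p (f (m) (m)))))
3. (p (p (p (f (m) (m)))))  →  (p (p (p (m))))


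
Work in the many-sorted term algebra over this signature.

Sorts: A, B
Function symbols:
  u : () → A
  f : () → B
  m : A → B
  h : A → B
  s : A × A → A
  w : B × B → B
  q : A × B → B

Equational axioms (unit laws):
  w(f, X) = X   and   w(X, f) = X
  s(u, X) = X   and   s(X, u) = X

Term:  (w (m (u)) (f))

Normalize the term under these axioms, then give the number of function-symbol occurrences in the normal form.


1. (w (m (u)) (f))  →  (m (u))
normal form: (m (u))

size = 2


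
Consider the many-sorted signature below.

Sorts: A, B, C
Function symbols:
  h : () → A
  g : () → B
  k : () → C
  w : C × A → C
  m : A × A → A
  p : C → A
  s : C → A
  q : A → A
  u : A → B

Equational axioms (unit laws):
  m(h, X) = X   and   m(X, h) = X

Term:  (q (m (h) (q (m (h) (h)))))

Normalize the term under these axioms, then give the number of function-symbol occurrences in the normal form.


size = 3

1. (q (m (h) (q (m (h) (h)))))  →  (q (q (m (h) (h))))
2. (q (q (m (h) (h))))  →  (q (q (h)))
normal form: (q (q (h)))


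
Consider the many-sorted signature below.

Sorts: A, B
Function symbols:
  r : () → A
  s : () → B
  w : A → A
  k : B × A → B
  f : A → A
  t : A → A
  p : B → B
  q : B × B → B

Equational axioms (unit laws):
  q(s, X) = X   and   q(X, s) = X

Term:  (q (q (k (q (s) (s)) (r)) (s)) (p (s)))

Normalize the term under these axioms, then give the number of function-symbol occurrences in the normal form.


1. (q (q (k (q (s) (s)) (r)) (s)) (p (s)))  →  (q (k (q (s) (s)) (r)) (p (s)))
2. (q (k (q (s) (s)) (r)) (p (s)))  →  (q (k (s) (r)) (p (s)))
normal form: (q (k (s) (r)) (p (s)))

size = 6


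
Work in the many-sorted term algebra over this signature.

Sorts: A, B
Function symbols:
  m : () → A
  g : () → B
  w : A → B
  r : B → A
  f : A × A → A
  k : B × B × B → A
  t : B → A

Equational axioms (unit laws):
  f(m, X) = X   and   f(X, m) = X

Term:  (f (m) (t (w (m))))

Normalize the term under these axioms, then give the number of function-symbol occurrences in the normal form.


1. (f (m) (t (w (m))))  →  (t (w (m)))
normal form: (t (w (m)))

size = 3


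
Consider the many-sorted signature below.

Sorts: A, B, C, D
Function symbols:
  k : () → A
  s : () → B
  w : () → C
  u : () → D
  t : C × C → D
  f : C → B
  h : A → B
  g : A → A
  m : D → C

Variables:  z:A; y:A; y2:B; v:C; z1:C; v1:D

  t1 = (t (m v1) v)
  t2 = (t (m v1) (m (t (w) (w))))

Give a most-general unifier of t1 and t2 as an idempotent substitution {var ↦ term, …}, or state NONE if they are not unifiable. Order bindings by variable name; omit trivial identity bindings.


{v ↦ (m (t (w) (w)))}


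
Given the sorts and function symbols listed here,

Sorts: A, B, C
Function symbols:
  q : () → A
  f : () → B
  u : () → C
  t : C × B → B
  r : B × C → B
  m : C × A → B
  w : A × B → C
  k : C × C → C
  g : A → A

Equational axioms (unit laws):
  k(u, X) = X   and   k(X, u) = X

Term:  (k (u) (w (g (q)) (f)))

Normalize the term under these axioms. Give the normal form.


1. (k (u) (w (g (q)) (f)))  →  (w (g (q)) (f))

normal form = (w (g (q)) (f))


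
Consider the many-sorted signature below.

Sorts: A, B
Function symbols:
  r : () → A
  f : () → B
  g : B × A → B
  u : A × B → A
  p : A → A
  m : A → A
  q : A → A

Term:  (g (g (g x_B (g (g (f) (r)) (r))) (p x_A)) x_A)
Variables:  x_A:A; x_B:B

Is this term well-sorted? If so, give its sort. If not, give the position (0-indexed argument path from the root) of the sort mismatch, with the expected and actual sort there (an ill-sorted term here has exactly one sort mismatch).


      x_B : B
          (f) : B
          (r) : A
        (g (f) (r)) : B
        (r) : A
      (g (g (f) (r)) (r)) : B
    (g x_B (g (g (f) (r)) (r))) : ✗ arg 1 at [0, 0, 1] has sort B, expected A
      x_A : A
    (p x_A) : A
  x_A : A

ill-sorted at position [0, 0, 1]: expected A, got B


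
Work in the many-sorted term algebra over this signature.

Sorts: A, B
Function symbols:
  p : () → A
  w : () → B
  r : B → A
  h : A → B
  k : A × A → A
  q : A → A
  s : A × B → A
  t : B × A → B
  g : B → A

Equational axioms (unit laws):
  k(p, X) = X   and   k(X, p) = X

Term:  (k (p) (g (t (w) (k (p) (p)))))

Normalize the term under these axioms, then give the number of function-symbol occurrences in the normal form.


1. (k (p) (g (t (w) (k (p) (p)))))  →  (g (t (w) (k (p) (p))))
2. (g (t (w) (k (p) (p))))  →  (g (t (w) (p)))
normal form: (g (t (w) (p)))

size = 4


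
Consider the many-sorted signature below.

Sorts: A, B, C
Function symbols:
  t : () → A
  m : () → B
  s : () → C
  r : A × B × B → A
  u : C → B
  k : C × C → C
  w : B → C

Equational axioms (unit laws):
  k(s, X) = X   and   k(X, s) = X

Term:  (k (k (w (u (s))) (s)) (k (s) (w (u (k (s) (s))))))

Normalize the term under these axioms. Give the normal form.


1. (k (k (w (u (s))) (s)) (k (s) (w (u (k (s) (s))))))  →  (k (w (u (s))) (k (s) (w (u (k (s) (s))))))
2. (k (w (u (s))) (k (s) (w (u (k (s) (s))))))  →  (k (w (u (s))) (w (u (k (s) (s)))))
3. (k (w (u (s))) (w (u (k (s) (s)))))  →  (k (w (u (s))) (w (u (s))))

normal form = (k (w (u (s))) (w (u (s))))


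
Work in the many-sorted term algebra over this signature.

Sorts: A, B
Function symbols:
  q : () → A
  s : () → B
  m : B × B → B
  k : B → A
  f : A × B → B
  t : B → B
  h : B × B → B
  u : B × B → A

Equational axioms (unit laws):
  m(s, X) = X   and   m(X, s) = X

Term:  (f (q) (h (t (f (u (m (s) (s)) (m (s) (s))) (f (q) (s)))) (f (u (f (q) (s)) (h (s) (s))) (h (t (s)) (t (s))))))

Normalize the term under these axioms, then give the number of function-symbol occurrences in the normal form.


1. (f (q) (h (t (f (u (m (s) (s)) (m (s) (s))) (f (q) (s)))) (f (u (f (q) (s)) (h (s) (s))) (h (t (s)) (t (s))))))  →  (f (q) (h (t (f (u (s) (m (s) (s))) (f (q) (s)))) (f (u (f (q) (s)) (h (s) (s))) (h (t (s)) (t (s))))))
2. (f (q) (h (t (f (u (s) (m (s) (s))) (f (q) (s)))) (f (u (f (q) (s)) (h (s) (s))) (h (t (s)) (t (s))))))  →  (f (q) (h (t (f (u (s) (s)) (f (q) (s)))) (f (u (f (q) (s)) (h (s) (s))) (h (t (s)) (t (s))))))
normal form: (f (q) (h (t (f (u (s) (s)) (f (q) (s)))) (f (u (f (q) (s)) (h (s) (s))) (h (t (s)) (t (s))))))

size = 24


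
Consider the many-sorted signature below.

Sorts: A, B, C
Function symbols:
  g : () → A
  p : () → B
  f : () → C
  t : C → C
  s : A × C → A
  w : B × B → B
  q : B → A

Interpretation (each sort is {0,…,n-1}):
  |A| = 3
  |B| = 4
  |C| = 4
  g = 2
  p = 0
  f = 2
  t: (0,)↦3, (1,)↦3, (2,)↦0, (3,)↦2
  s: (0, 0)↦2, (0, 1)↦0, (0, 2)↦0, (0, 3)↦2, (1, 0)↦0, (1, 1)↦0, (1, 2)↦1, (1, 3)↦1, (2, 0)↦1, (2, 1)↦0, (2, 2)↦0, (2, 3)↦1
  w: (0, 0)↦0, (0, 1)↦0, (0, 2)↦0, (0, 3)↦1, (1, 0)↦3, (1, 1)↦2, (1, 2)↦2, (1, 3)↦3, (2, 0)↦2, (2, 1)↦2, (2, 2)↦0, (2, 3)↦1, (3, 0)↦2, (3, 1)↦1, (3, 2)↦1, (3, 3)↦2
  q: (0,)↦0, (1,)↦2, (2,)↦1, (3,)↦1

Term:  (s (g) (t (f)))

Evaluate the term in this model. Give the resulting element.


value = 1

  g = 2
  f = 2
  (t (f)) = t(2,) = 0
  (s (g) (t (f))) = s(2, 0) = 1


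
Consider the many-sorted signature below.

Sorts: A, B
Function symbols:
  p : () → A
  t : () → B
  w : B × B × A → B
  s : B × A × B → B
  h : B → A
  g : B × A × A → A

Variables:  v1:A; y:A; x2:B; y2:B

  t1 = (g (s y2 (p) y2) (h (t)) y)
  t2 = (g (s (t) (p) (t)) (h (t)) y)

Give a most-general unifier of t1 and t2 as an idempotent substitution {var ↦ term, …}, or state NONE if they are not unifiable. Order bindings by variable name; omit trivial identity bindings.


{y2 ↦ (t)}


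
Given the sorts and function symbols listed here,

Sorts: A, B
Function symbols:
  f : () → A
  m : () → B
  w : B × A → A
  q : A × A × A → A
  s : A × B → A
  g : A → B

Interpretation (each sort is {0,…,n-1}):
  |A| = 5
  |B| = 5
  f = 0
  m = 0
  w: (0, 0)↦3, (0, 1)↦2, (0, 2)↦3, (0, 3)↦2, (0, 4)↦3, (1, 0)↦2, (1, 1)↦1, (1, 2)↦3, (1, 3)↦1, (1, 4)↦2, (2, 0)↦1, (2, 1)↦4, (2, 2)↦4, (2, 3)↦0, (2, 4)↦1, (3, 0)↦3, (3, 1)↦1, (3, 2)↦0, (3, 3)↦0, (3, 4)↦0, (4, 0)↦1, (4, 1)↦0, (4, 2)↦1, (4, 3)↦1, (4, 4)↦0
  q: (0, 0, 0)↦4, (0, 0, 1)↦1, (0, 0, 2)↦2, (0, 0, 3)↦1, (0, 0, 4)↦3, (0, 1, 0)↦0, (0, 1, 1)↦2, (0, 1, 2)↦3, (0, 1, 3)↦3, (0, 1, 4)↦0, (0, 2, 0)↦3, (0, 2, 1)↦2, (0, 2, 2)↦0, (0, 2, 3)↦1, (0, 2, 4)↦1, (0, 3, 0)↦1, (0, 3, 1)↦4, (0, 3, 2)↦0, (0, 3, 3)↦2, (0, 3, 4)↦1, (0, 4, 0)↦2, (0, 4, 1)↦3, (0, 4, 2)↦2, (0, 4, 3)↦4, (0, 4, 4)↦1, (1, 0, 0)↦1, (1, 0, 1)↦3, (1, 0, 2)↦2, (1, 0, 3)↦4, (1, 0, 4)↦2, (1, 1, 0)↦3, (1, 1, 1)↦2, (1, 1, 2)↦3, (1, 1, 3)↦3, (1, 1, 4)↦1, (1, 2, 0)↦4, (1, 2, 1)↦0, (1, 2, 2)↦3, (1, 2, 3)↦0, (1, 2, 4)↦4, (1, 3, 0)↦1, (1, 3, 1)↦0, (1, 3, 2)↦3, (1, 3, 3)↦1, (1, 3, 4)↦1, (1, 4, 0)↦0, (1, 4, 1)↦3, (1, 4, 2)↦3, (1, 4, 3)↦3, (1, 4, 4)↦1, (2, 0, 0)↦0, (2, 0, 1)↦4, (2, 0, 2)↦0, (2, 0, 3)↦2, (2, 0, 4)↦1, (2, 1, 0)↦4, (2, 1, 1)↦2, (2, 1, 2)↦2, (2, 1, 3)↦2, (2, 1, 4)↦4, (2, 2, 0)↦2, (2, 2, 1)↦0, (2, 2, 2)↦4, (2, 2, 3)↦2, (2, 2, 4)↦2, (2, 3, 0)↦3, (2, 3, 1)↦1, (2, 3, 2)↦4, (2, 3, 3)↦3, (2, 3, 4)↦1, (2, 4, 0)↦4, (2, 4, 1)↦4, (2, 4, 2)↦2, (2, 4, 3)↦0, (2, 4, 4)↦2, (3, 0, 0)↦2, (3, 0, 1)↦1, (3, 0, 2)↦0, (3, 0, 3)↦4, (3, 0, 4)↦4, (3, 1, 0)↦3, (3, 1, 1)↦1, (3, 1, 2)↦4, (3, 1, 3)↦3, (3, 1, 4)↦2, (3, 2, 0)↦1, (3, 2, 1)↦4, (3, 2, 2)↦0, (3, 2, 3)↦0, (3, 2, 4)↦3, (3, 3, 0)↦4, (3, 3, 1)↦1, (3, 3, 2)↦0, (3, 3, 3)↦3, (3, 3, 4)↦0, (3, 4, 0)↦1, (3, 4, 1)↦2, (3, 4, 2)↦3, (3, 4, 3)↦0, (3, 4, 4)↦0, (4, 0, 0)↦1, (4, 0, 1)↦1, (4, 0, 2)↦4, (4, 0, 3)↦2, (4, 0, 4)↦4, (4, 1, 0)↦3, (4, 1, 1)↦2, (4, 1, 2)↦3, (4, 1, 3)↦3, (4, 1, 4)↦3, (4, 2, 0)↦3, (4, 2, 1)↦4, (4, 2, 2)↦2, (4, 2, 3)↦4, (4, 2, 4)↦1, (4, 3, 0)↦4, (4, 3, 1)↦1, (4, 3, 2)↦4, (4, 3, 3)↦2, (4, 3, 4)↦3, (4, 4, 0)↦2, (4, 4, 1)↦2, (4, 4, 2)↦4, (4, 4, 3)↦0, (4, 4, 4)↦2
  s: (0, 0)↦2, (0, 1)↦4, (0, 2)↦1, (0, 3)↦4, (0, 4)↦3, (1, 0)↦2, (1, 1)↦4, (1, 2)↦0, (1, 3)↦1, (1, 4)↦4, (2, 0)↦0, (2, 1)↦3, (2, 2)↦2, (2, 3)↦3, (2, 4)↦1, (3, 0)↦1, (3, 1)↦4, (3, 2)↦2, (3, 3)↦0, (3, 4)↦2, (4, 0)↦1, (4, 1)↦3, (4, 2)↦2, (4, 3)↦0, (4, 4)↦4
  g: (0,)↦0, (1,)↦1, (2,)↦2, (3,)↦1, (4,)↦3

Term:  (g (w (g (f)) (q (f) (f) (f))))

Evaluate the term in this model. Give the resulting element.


value = 1

  f = 0
  (g (f)) = g(0,) = 0
  f = 0
  f = 0
  f = 0
  (q (f) (f) (f)) = q(0, 0, 0) = 4
  (w (g (f)) (q (f) (f) (f))) = w(0, 4) = 3
  (g (w (g (f)) (q (f) (f) (f)))) = g(3,) = 1


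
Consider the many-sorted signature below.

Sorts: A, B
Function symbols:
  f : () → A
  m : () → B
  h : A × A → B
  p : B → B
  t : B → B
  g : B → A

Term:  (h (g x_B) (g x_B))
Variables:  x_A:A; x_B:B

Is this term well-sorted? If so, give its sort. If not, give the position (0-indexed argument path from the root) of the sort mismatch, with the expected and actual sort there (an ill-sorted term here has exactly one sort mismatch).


well-sorted; sort = B

    x_B : B
  (g x_B) : A
    x_B : B
  (g x_B) : A
(h (g x_B) (g x_B)) : B


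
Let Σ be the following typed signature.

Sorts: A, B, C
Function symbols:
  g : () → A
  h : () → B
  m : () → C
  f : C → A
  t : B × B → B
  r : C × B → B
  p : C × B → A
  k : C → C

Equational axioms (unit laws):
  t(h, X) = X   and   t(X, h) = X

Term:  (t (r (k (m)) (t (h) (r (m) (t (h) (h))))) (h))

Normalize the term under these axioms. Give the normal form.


1. (t (r (k (m)) (t (h) (r (m) (t (h) (h))))) (h))  →  (r (k (m)) (t (h) (r (m) (t (h) (h)))))
2. (r (k (m)) (t (h) (r (m) (t (h) (h)))))  →  (r (k (m)) (r (m) (t (h) (h))))
3. (r (k (m)) (r (m) (t (h) (h))))  →  (r (k (m)) (r (m) (h)))

normal form = (r (k (m)) (r (m) (h)))


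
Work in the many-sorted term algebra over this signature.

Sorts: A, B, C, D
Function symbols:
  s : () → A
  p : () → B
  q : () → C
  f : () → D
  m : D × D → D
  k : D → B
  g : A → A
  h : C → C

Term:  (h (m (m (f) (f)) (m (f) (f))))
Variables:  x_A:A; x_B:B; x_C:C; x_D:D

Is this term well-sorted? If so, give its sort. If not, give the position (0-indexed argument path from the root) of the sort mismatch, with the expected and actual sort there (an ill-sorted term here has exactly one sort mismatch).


      (f) : D
      (f) : D
    (m (f) (f)) : D
      (f) : D
      (f) : D
    (m (f) (f)) : D
  (m (m (f) (f)) (m (f) (f))) : D
(h (m (m (f) (f)) (m (f) (f)))) : ✗ arg 0 at [0] has sort D, expected C

ill-sorted at position [0]: expected C, got D


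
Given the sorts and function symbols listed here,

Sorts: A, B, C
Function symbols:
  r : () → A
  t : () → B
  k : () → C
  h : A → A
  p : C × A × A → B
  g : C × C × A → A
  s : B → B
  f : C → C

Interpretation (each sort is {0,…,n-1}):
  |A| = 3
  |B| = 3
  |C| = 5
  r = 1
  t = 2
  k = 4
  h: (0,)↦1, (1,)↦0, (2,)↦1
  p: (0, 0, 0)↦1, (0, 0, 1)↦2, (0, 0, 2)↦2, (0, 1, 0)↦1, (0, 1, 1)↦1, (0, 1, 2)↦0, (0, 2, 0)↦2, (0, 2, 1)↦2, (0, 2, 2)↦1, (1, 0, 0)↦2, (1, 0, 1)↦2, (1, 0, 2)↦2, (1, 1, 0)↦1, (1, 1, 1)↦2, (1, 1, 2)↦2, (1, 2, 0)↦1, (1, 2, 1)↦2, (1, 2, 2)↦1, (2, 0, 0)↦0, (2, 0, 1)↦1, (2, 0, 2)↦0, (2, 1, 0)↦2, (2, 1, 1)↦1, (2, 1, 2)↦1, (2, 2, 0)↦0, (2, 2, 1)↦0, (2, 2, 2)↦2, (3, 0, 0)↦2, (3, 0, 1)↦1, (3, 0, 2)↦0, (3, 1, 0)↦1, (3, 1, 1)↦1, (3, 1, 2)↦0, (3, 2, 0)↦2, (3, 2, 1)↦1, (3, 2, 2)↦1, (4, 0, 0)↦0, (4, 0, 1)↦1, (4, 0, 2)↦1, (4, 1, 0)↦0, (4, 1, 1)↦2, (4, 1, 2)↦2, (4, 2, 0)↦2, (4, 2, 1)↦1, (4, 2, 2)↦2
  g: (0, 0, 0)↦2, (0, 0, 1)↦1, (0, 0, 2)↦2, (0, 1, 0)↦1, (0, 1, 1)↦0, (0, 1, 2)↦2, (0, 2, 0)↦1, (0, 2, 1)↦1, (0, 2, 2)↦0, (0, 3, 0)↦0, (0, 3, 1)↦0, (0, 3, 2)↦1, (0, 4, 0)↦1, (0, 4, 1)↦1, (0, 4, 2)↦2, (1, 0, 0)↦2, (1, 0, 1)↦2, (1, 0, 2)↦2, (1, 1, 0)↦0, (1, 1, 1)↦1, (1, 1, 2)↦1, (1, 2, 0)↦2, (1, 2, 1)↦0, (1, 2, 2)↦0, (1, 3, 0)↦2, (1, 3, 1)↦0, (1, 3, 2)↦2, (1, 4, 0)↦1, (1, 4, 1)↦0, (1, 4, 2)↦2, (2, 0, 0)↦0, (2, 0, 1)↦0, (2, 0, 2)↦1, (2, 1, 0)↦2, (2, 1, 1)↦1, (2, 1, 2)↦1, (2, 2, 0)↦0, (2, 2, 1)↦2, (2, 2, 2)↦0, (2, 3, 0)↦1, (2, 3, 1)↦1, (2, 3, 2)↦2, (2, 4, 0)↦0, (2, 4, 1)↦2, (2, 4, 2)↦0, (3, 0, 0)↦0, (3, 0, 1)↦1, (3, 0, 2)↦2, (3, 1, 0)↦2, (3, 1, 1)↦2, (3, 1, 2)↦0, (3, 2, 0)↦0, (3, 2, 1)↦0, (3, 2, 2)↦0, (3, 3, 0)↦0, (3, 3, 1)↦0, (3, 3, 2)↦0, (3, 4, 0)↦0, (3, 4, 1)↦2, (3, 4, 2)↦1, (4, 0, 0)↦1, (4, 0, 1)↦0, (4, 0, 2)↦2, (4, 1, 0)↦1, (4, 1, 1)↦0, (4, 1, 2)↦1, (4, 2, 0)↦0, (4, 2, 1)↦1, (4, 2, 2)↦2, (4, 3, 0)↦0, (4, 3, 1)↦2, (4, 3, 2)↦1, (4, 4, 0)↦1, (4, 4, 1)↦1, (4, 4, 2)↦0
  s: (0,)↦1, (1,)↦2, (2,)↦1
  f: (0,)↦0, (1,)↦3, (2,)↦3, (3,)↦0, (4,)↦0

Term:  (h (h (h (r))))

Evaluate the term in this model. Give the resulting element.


  r = 1
  (h (r)) = h(1,) = 0
  (h (h (r))) = h(0,) = 1
  (h (h (h (r)))) = h(1,) = 0

value = 0


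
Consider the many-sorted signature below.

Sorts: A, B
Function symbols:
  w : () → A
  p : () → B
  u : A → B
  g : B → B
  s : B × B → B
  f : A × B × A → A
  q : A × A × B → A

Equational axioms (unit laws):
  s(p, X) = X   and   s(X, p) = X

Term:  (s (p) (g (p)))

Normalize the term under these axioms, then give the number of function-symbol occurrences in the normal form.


size = 2

1. (s (p) (g (p)))  →  (g (p))
normal form: (g (p))


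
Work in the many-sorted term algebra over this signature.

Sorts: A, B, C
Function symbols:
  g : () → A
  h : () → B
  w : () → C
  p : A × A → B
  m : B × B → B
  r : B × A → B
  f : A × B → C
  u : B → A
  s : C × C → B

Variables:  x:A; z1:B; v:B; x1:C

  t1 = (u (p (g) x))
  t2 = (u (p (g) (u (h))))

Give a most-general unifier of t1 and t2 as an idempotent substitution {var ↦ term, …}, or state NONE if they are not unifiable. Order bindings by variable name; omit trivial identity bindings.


{x ↦ (u (h))}


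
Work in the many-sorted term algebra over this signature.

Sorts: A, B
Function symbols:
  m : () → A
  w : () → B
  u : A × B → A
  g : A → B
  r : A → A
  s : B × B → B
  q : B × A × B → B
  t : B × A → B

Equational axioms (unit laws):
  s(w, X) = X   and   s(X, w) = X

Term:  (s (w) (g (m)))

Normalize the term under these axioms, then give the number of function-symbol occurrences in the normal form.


size = 2

1. (s (w) (g (m)))  →  (g (m))
normal form: (g (m))


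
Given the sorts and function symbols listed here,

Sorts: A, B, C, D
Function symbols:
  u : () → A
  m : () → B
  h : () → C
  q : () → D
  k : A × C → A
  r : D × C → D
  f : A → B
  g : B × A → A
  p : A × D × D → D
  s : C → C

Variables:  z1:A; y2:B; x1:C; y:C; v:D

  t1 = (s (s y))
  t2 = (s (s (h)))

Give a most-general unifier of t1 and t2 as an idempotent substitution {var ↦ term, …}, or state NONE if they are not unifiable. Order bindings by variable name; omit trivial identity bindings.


{y ↦ (h)}
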